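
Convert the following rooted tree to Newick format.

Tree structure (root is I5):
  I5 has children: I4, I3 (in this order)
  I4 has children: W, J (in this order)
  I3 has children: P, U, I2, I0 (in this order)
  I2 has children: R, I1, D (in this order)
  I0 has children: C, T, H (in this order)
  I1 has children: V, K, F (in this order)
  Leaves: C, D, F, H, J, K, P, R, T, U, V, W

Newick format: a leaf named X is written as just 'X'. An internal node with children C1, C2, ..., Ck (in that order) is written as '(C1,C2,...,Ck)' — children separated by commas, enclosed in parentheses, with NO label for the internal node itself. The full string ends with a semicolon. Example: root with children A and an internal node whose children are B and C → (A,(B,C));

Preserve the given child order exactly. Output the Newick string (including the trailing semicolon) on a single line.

Answer: ((W,J),(P,U,(R,(V,K,F),D),(C,T,H)));

Derivation:
internal I5 with children ['I4', 'I3']
  internal I4 with children ['W', 'J']
    leaf 'W' → 'W'
    leaf 'J' → 'J'
  → '(W,J)'
  internal I3 with children ['P', 'U', 'I2', 'I0']
    leaf 'P' → 'P'
    leaf 'U' → 'U'
    internal I2 with children ['R', 'I1', 'D']
      leaf 'R' → 'R'
      internal I1 with children ['V', 'K', 'F']
        leaf 'V' → 'V'
        leaf 'K' → 'K'
        leaf 'F' → 'F'
      → '(V,K,F)'
      leaf 'D' → 'D'
    → '(R,(V,K,F),D)'
    internal I0 with children ['C', 'T', 'H']
      leaf 'C' → 'C'
      leaf 'T' → 'T'
      leaf 'H' → 'H'
    → '(C,T,H)'
  → '(P,U,(R,(V,K,F),D),(C,T,H))'
→ '((W,J),(P,U,(R,(V,K,F),D),(C,T,H)))'
Final: ((W,J),(P,U,(R,(V,K,F),D),(C,T,H)));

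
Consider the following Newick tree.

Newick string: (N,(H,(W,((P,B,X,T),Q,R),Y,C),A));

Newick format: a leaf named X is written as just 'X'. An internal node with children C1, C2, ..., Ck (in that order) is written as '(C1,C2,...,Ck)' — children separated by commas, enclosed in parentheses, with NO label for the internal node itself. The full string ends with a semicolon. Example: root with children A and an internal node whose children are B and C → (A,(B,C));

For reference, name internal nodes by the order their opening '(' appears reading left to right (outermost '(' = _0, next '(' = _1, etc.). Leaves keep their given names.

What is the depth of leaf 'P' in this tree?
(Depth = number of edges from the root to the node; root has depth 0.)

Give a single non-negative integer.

Newick: (N,(H,(W,((P,B,X,T),Q,R),Y,C),A));
Naming internals by '(' encounter order: outermost '(' = _0, next = _1, ...
Query node: P
Path from root: _0 -> _1 -> _2 -> _3 -> _4 -> P
Depth of P: 5 (number of edges from root)

Answer: 5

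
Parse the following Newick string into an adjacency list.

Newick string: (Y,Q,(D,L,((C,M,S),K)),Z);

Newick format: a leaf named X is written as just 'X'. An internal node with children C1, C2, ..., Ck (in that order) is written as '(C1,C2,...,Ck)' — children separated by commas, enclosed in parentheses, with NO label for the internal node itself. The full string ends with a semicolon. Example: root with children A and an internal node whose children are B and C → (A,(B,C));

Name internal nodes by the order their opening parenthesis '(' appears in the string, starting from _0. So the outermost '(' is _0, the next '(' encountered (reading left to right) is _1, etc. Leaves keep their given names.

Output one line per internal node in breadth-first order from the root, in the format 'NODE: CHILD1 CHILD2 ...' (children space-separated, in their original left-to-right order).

Input: (Y,Q,(D,L,((C,M,S),K)),Z);
Scanning left-to-right, naming '(' by encounter order:
  pos 0: '(' -> open internal node _0 (depth 1)
  pos 5: '(' -> open internal node _1 (depth 2)
  pos 10: '(' -> open internal node _2 (depth 3)
  pos 11: '(' -> open internal node _3 (depth 4)
  pos 17: ')' -> close internal node _3 (now at depth 3)
  pos 20: ')' -> close internal node _2 (now at depth 2)
  pos 21: ')' -> close internal node _1 (now at depth 1)
  pos 24: ')' -> close internal node _0 (now at depth 0)
Total internal nodes: 4
BFS adjacency from root:
  _0: Y Q _1 Z
  _1: D L _2
  _2: _3 K
  _3: C M S

Answer: _0: Y Q _1 Z
_1: D L _2
_2: _3 K
_3: C M S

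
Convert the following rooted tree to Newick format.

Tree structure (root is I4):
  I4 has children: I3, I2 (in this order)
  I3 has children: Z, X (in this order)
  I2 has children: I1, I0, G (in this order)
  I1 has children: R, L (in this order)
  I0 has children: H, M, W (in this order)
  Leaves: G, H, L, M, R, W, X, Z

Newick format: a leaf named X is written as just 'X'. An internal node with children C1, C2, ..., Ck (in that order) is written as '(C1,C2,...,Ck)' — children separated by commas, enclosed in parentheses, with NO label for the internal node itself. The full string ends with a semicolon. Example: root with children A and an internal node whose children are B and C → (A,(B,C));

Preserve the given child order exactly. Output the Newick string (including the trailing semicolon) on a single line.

Answer: ((Z,X),((R,L),(H,M,W),G));

Derivation:
internal I4 with children ['I3', 'I2']
  internal I3 with children ['Z', 'X']
    leaf 'Z' → 'Z'
    leaf 'X' → 'X'
  → '(Z,X)'
  internal I2 with children ['I1', 'I0', 'G']
    internal I1 with children ['R', 'L']
      leaf 'R' → 'R'
      leaf 'L' → 'L'
    → '(R,L)'
    internal I0 with children ['H', 'M', 'W']
      leaf 'H' → 'H'
      leaf 'M' → 'M'
      leaf 'W' → 'W'
    → '(H,M,W)'
    leaf 'G' → 'G'
  → '((R,L),(H,M,W),G)'
→ '((Z,X),((R,L),(H,M,W),G))'
Final: ((Z,X),((R,L),(H,M,W),G));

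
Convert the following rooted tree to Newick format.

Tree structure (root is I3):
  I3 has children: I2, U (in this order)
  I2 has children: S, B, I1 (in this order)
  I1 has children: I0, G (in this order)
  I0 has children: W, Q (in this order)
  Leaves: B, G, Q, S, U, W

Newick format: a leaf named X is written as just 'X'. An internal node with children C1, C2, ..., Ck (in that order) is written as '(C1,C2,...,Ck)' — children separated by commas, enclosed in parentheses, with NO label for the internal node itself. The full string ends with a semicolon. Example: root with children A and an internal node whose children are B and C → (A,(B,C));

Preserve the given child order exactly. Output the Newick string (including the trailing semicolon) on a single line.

Answer: ((S,B,((W,Q),G)),U);

Derivation:
internal I3 with children ['I2', 'U']
  internal I2 with children ['S', 'B', 'I1']
    leaf 'S' → 'S'
    leaf 'B' → 'B'
    internal I1 with children ['I0', 'G']
      internal I0 with children ['W', 'Q']
        leaf 'W' → 'W'
        leaf 'Q' → 'Q'
      → '(W,Q)'
      leaf 'G' → 'G'
    → '((W,Q),G)'
  → '(S,B,((W,Q),G))'
  leaf 'U' → 'U'
→ '((S,B,((W,Q),G)),U)'
Final: ((S,B,((W,Q),G)),U);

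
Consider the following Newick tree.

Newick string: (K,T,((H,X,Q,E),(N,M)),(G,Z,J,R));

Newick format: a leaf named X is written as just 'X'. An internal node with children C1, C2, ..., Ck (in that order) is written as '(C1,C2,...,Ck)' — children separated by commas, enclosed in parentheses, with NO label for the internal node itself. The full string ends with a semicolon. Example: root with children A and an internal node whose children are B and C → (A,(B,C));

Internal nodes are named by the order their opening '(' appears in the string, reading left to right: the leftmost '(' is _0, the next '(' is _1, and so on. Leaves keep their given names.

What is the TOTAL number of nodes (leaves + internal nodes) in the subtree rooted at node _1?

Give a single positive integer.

Newick: (K,T,((H,X,Q,E),(N,M)),(G,Z,J,R));
Locate _1: it is the '(' at position 5 (the 2nd '(' reading left to right).
Query: subtree rooted at _1
_1: subtree_size = 1 + 8
  _2: subtree_size = 1 + 4
    H: subtree_size = 1 + 0
    X: subtree_size = 1 + 0
    Q: subtree_size = 1 + 0
    E: subtree_size = 1 + 0
  _3: subtree_size = 1 + 2
    N: subtree_size = 1 + 0
    M: subtree_size = 1 + 0
Total subtree size of _1: 9

Answer: 9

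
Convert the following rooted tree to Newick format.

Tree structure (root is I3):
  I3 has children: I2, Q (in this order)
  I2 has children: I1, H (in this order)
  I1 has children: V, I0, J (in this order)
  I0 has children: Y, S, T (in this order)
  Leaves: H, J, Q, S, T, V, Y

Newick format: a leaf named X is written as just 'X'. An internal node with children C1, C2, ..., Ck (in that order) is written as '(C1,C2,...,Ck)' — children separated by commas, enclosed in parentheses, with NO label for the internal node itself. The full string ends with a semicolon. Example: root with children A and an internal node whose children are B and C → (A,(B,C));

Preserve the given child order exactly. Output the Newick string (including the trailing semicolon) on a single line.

internal I3 with children ['I2', 'Q']
  internal I2 with children ['I1', 'H']
    internal I1 with children ['V', 'I0', 'J']
      leaf 'V' → 'V'
      internal I0 with children ['Y', 'S', 'T']
        leaf 'Y' → 'Y'
        leaf 'S' → 'S'
        leaf 'T' → 'T'
      → '(Y,S,T)'
      leaf 'J' → 'J'
    → '(V,(Y,S,T),J)'
    leaf 'H' → 'H'
  → '((V,(Y,S,T),J),H)'
  leaf 'Q' → 'Q'
→ '(((V,(Y,S,T),J),H),Q)'
Final: (((V,(Y,S,T),J),H),Q);

Answer: (((V,(Y,S,T),J),H),Q);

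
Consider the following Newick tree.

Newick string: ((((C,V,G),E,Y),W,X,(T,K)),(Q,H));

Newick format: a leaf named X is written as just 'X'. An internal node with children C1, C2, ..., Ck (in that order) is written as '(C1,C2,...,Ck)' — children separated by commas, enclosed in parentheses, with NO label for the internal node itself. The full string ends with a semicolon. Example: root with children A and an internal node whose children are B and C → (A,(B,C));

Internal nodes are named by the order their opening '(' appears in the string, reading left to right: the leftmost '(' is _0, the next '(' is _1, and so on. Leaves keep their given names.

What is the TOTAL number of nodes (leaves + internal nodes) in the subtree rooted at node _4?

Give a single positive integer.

Answer: 3

Derivation:
Newick: ((((C,V,G),E,Y),W,X,(T,K)),(Q,H));
Locate _4: it is the '(' at position 20 (the 5th '(' reading left to right).
Query: subtree rooted at _4
_4: subtree_size = 1 + 2
  T: subtree_size = 1 + 0
  K: subtree_size = 1 + 0
Total subtree size of _4: 3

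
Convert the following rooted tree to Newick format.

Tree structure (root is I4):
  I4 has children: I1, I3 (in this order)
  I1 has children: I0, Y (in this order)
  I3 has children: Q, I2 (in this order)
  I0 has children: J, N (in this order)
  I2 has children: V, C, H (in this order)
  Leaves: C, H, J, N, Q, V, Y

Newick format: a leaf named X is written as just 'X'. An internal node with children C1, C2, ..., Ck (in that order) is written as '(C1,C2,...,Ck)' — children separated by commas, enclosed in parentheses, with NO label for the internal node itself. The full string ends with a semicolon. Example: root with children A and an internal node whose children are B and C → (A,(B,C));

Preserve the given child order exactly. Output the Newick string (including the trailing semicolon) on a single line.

Answer: (((J,N),Y),(Q,(V,C,H)));

Derivation:
internal I4 with children ['I1', 'I3']
  internal I1 with children ['I0', 'Y']
    internal I0 with children ['J', 'N']
      leaf 'J' → 'J'
      leaf 'N' → 'N'
    → '(J,N)'
    leaf 'Y' → 'Y'
  → '((J,N),Y)'
  internal I3 with children ['Q', 'I2']
    leaf 'Q' → 'Q'
    internal I2 with children ['V', 'C', 'H']
      leaf 'V' → 'V'
      leaf 'C' → 'C'
      leaf 'H' → 'H'
    → '(V,C,H)'
  → '(Q,(V,C,H))'
→ '(((J,N),Y),(Q,(V,C,H)))'
Final: (((J,N),Y),(Q,(V,C,H)));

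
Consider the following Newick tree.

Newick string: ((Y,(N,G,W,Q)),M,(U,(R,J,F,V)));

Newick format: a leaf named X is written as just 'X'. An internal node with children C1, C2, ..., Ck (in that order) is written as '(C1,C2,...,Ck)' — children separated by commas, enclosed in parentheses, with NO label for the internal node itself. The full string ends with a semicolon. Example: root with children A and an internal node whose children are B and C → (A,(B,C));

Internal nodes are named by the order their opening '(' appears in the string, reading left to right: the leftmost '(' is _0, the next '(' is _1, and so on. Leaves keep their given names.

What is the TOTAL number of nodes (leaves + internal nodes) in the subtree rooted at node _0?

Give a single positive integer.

Answer: 16

Derivation:
Newick: ((Y,(N,G,W,Q)),M,(U,(R,J,F,V)));
Locate _0: it is the '(' at position 0 (the 1st '(' reading left to right).
Query: subtree rooted at _0
_0: subtree_size = 1 + 15
  _1: subtree_size = 1 + 6
    Y: subtree_size = 1 + 0
    _2: subtree_size = 1 + 4
      N: subtree_size = 1 + 0
      G: subtree_size = 1 + 0
      W: subtree_size = 1 + 0
      Q: subtree_size = 1 + 0
  M: subtree_size = 1 + 0
  _3: subtree_size = 1 + 6
    U: subtree_size = 1 + 0
    _4: subtree_size = 1 + 4
      R: subtree_size = 1 + 0
      J: subtree_size = 1 + 0
      F: subtree_size = 1 + 0
      V: subtree_size = 1 + 0
Total subtree size of _0: 16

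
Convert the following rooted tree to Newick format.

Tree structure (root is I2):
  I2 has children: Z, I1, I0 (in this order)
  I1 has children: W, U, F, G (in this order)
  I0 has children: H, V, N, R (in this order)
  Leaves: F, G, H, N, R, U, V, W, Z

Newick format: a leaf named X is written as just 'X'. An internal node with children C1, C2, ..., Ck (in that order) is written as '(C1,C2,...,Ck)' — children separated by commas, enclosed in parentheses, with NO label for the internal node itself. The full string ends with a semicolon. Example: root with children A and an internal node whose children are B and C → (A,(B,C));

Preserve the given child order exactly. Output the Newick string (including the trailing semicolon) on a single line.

Answer: (Z,(W,U,F,G),(H,V,N,R));

Derivation:
internal I2 with children ['Z', 'I1', 'I0']
  leaf 'Z' → 'Z'
  internal I1 with children ['W', 'U', 'F', 'G']
    leaf 'W' → 'W'
    leaf 'U' → 'U'
    leaf 'F' → 'F'
    leaf 'G' → 'G'
  → '(W,U,F,G)'
  internal I0 with children ['H', 'V', 'N', 'R']
    leaf 'H' → 'H'
    leaf 'V' → 'V'
    leaf 'N' → 'N'
    leaf 'R' → 'R'
  → '(H,V,N,R)'
→ '(Z,(W,U,F,G),(H,V,N,R))'
Final: (Z,(W,U,F,G),(H,V,N,R));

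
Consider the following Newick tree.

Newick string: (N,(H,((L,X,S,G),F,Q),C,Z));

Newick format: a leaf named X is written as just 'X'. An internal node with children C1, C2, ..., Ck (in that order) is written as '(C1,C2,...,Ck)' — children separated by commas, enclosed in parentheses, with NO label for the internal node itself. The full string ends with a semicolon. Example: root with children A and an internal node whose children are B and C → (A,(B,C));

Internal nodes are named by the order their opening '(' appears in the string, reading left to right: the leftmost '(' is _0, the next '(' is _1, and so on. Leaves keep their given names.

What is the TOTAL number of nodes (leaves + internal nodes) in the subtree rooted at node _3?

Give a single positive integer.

Newick: (N,(H,((L,X,S,G),F,Q),C,Z));
Locate _3: it is the '(' at position 7 (the 4th '(' reading left to right).
Query: subtree rooted at _3
_3: subtree_size = 1 + 4
  L: subtree_size = 1 + 0
  X: subtree_size = 1 + 0
  S: subtree_size = 1 + 0
  G: subtree_size = 1 + 0
Total subtree size of _3: 5

Answer: 5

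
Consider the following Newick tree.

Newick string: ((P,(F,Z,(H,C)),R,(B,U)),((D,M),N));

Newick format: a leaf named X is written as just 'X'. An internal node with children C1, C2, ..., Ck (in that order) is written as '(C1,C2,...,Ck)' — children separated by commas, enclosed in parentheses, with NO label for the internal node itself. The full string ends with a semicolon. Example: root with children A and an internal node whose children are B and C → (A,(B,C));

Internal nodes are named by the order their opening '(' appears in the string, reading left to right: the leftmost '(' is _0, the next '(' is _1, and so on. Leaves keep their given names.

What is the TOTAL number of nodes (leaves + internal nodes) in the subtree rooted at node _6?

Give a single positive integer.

Newick: ((P,(F,Z,(H,C)),R,(B,U)),((D,M),N));
Locate _6: it is the '(' at position 26 (the 7th '(' reading left to right).
Query: subtree rooted at _6
_6: subtree_size = 1 + 2
  D: subtree_size = 1 + 0
  M: subtree_size = 1 + 0
Total subtree size of _6: 3

Answer: 3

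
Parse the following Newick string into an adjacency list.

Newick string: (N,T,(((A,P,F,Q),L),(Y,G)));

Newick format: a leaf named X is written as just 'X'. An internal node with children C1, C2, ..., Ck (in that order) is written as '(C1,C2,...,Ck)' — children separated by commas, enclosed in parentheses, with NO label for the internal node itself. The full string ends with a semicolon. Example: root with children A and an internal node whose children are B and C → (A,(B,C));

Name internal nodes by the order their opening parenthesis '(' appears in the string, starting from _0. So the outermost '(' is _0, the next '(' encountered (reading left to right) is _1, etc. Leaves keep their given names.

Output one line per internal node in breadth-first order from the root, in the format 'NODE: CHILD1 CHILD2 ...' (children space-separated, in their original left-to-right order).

Answer: _0: N T _1
_1: _2 _4
_2: _3 L
_4: Y G
_3: A P F Q

Derivation:
Input: (N,T,(((A,P,F,Q),L),(Y,G)));
Scanning left-to-right, naming '(' by encounter order:
  pos 0: '(' -> open internal node _0 (depth 1)
  pos 5: '(' -> open internal node _1 (depth 2)
  pos 6: '(' -> open internal node _2 (depth 3)
  pos 7: '(' -> open internal node _3 (depth 4)
  pos 15: ')' -> close internal node _3 (now at depth 3)
  pos 18: ')' -> close internal node _2 (now at depth 2)
  pos 20: '(' -> open internal node _4 (depth 3)
  pos 24: ')' -> close internal node _4 (now at depth 2)
  pos 25: ')' -> close internal node _1 (now at depth 1)
  pos 26: ')' -> close internal node _0 (now at depth 0)
Total internal nodes: 5
BFS adjacency from root:
  _0: N T _1
  _1: _2 _4
  _2: _3 L
  _4: Y G
  _3: A P F Q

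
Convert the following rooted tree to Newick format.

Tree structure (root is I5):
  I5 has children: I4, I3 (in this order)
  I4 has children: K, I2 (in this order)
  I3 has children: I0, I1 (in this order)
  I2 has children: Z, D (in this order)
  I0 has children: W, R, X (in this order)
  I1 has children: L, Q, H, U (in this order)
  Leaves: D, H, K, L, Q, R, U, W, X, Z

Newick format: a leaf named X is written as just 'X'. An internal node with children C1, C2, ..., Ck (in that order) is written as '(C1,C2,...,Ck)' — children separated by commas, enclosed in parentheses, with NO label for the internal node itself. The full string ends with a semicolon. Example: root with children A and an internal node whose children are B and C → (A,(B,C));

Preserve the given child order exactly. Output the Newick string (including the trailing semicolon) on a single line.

Answer: ((K,(Z,D)),((W,R,X),(L,Q,H,U)));

Derivation:
internal I5 with children ['I4', 'I3']
  internal I4 with children ['K', 'I2']
    leaf 'K' → 'K'
    internal I2 with children ['Z', 'D']
      leaf 'Z' → 'Z'
      leaf 'D' → 'D'
    → '(Z,D)'
  → '(K,(Z,D))'
  internal I3 with children ['I0', 'I1']
    internal I0 with children ['W', 'R', 'X']
      leaf 'W' → 'W'
      leaf 'R' → 'R'
      leaf 'X' → 'X'
    → '(W,R,X)'
    internal I1 with children ['L', 'Q', 'H', 'U']
      leaf 'L' → 'L'
      leaf 'Q' → 'Q'
      leaf 'H' → 'H'
      leaf 'U' → 'U'
    → '(L,Q,H,U)'
  → '((W,R,X),(L,Q,H,U))'
→ '((K,(Z,D)),((W,R,X),(L,Q,H,U)))'
Final: ((K,(Z,D)),((W,R,X),(L,Q,H,U)));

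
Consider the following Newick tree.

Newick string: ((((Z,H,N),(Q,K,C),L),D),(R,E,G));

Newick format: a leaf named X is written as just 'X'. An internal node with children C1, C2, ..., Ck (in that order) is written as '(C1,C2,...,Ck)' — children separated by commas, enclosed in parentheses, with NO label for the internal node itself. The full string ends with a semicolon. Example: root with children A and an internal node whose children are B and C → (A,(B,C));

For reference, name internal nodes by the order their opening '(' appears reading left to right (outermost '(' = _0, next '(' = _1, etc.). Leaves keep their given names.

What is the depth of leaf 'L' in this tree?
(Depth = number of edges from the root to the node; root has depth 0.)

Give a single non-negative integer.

Newick: ((((Z,H,N),(Q,K,C),L),D),(R,E,G));
Naming internals by '(' encounter order: outermost '(' = _0, next = _1, ...
Query node: L
Path from root: _0 -> _1 -> _2 -> L
Depth of L: 3 (number of edges from root)

Answer: 3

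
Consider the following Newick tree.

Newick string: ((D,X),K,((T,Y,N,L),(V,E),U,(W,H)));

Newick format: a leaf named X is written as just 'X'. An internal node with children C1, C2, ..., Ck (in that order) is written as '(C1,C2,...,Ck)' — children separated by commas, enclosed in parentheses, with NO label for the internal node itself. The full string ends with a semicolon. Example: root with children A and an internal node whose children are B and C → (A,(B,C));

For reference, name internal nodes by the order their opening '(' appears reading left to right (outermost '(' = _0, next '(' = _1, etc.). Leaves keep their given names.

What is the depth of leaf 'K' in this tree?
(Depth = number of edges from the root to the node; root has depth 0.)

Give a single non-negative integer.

Answer: 1

Derivation:
Newick: ((D,X),K,((T,Y,N,L),(V,E),U,(W,H)));
Naming internals by '(' encounter order: outermost '(' = _0, next = _1, ...
Query node: K
Path from root: _0 -> K
Depth of K: 1 (number of edges from root)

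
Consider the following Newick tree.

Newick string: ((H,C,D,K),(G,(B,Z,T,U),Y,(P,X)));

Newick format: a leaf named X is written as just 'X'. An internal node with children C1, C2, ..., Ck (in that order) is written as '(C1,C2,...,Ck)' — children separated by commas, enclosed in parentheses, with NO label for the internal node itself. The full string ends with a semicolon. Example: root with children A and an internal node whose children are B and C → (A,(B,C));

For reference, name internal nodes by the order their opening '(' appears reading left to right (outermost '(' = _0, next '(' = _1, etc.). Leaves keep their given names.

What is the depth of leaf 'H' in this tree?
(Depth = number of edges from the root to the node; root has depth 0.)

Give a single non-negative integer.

Newick: ((H,C,D,K),(G,(B,Z,T,U),Y,(P,X)));
Naming internals by '(' encounter order: outermost '(' = _0, next = _1, ...
Query node: H
Path from root: _0 -> _1 -> H
Depth of H: 2 (number of edges from root)

Answer: 2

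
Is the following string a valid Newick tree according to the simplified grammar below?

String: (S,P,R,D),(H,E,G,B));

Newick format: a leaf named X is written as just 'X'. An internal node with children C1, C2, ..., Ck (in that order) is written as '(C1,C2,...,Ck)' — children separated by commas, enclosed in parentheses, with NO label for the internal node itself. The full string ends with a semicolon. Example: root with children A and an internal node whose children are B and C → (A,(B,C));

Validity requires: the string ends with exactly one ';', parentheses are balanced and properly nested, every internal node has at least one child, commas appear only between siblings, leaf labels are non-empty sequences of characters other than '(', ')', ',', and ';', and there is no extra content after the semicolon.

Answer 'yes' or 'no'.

Answer: no

Derivation:
Input: (S,P,R,D),(H,E,G,B));
Paren balance: 2 '(' vs 3 ')' MISMATCH
Ends with single ';': True
Full parse: FAILS (extra content after tree at pos 9)
Valid: False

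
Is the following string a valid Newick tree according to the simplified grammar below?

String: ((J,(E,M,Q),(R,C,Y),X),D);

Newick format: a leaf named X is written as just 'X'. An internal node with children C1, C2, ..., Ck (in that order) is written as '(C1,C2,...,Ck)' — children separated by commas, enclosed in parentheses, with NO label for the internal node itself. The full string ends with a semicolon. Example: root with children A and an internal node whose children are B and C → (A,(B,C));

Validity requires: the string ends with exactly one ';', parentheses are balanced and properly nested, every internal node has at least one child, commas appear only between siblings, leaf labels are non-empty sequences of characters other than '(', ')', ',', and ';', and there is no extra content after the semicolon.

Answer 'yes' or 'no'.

Input: ((J,(E,M,Q),(R,C,Y),X),D);
Paren balance: 4 '(' vs 4 ')' OK
Ends with single ';': True
Full parse: OK
Valid: True

Answer: yes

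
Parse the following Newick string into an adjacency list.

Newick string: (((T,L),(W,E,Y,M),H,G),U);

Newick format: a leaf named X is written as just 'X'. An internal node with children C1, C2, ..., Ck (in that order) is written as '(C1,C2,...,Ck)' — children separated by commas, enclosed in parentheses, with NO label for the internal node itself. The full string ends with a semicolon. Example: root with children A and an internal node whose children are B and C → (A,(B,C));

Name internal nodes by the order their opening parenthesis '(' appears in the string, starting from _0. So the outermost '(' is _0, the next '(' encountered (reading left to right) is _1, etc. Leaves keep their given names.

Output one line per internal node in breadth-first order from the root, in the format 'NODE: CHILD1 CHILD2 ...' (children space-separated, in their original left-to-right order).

Input: (((T,L),(W,E,Y,M),H,G),U);
Scanning left-to-right, naming '(' by encounter order:
  pos 0: '(' -> open internal node _0 (depth 1)
  pos 1: '(' -> open internal node _1 (depth 2)
  pos 2: '(' -> open internal node _2 (depth 3)
  pos 6: ')' -> close internal node _2 (now at depth 2)
  pos 8: '(' -> open internal node _3 (depth 3)
  pos 16: ')' -> close internal node _3 (now at depth 2)
  pos 21: ')' -> close internal node _1 (now at depth 1)
  pos 24: ')' -> close internal node _0 (now at depth 0)
Total internal nodes: 4
BFS adjacency from root:
  _0: _1 U
  _1: _2 _3 H G
  _2: T L
  _3: W E Y M

Answer: _0: _1 U
_1: _2 _3 H G
_2: T L
_3: W E Y M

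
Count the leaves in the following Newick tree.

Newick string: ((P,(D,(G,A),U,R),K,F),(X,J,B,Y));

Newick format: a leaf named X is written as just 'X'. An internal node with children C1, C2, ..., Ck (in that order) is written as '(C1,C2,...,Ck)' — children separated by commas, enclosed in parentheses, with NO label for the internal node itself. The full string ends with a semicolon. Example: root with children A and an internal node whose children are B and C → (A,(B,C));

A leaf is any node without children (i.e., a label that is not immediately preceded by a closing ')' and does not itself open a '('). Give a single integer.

Answer: 12

Derivation:
Newick: ((P,(D,(G,A),U,R),K,F),(X,J,B,Y));
Scan left-to-right; a leaf is any maximal label run not followed by '(':
  pos 2: leaf 'P' → count = 1
  pos 5: leaf 'D' → count = 2
  pos 8: leaf 'G' → count = 3
  pos 10: leaf 'A' → count = 4
  pos 13: leaf 'U' → count = 5
  pos 15: leaf 'R' → count = 6
  pos 18: leaf 'K' → count = 7
  pos 20: leaf 'F' → count = 8
  pos 24: leaf 'X' → count = 9
  pos 26: leaf 'J' → count = 10
  pos 28: leaf 'B' → count = 11
  pos 30: leaf 'Y' → count = 12
Total leaves: 12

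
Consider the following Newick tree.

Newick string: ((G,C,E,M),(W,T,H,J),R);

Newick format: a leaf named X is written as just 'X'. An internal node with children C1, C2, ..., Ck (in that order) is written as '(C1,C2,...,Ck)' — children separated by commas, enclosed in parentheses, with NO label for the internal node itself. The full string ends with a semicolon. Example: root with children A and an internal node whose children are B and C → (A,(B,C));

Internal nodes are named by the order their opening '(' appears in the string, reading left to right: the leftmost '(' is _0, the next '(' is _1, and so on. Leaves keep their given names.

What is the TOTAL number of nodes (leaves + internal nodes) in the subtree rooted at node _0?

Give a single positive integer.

Answer: 12

Derivation:
Newick: ((G,C,E,M),(W,T,H,J),R);
Locate _0: it is the '(' at position 0 (the 1st '(' reading left to right).
Query: subtree rooted at _0
_0: subtree_size = 1 + 11
  _1: subtree_size = 1 + 4
    G: subtree_size = 1 + 0
    C: subtree_size = 1 + 0
    E: subtree_size = 1 + 0
    M: subtree_size = 1 + 0
  _2: subtree_size = 1 + 4
    W: subtree_size = 1 + 0
    T: subtree_size = 1 + 0
    H: subtree_size = 1 + 0
    J: subtree_size = 1 + 0
  R: subtree_size = 1 + 0
Total subtree size of _0: 12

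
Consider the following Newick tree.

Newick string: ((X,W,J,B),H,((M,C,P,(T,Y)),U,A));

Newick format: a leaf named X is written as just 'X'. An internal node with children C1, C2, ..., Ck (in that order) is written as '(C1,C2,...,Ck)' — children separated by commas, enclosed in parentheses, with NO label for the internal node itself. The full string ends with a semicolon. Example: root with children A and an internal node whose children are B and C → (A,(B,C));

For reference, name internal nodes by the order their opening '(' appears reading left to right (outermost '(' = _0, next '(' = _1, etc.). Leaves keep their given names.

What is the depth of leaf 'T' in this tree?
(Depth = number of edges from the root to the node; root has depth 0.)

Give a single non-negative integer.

Newick: ((X,W,J,B),H,((M,C,P,(T,Y)),U,A));
Naming internals by '(' encounter order: outermost '(' = _0, next = _1, ...
Query node: T
Path from root: _0 -> _2 -> _3 -> _4 -> T
Depth of T: 4 (number of edges from root)

Answer: 4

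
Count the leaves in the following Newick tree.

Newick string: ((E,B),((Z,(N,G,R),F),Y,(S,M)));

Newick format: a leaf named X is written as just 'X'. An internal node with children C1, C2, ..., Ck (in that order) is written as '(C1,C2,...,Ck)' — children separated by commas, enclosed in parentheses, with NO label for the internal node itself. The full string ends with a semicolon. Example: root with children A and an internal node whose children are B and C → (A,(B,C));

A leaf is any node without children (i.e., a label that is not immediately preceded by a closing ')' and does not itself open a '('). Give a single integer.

Answer: 10

Derivation:
Newick: ((E,B),((Z,(N,G,R),F),Y,(S,M)));
Scan left-to-right; a leaf is any maximal label run not followed by '(':
  pos 2: leaf 'E' → count = 1
  pos 4: leaf 'B' → count = 2
  pos 9: leaf 'Z' → count = 3
  pos 12: leaf 'N' → count = 4
  pos 14: leaf 'G' → count = 5
  pos 16: leaf 'R' → count = 6
  pos 19: leaf 'F' → count = 7
  pos 22: leaf 'Y' → count = 8
  pos 25: leaf 'S' → count = 9
  pos 27: leaf 'M' → count = 10
Total leaves: 10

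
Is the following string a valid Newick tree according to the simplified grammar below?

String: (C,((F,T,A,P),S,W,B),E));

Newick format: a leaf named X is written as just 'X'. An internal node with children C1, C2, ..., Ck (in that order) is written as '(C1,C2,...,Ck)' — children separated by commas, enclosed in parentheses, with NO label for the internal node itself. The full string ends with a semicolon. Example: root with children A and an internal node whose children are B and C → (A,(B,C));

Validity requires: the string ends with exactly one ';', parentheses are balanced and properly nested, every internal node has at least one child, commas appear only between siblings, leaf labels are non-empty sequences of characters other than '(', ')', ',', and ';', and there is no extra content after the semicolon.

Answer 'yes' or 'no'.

Answer: no

Derivation:
Input: (C,((F,T,A,P),S,W,B),E));
Paren balance: 3 '(' vs 4 ')' MISMATCH
Ends with single ';': True
Full parse: FAILS (extra content after tree at pos 23)
Valid: False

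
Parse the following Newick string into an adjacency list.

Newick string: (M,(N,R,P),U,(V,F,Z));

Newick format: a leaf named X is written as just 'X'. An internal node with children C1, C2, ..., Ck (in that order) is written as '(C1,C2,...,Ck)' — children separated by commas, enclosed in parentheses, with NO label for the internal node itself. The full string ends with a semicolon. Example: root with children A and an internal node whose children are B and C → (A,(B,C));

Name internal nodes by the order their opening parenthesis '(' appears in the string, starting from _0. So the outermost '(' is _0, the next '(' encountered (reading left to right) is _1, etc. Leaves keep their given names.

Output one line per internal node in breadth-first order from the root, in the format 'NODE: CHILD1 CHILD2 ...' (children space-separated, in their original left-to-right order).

Input: (M,(N,R,P),U,(V,F,Z));
Scanning left-to-right, naming '(' by encounter order:
  pos 0: '(' -> open internal node _0 (depth 1)
  pos 3: '(' -> open internal node _1 (depth 2)
  pos 9: ')' -> close internal node _1 (now at depth 1)
  pos 13: '(' -> open internal node _2 (depth 2)
  pos 19: ')' -> close internal node _2 (now at depth 1)
  pos 20: ')' -> close internal node _0 (now at depth 0)
Total internal nodes: 3
BFS adjacency from root:
  _0: M _1 U _2
  _1: N R P
  _2: V F Z

Answer: _0: M _1 U _2
_1: N R P
_2: V F Z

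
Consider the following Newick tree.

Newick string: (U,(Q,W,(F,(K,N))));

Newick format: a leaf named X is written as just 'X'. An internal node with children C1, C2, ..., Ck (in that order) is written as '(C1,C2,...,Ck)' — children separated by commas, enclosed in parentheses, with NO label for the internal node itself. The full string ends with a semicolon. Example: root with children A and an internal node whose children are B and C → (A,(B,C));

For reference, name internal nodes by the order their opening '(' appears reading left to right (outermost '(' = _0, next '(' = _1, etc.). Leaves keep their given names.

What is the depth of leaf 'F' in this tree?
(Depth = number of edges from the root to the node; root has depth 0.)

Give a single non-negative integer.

Answer: 3

Derivation:
Newick: (U,(Q,W,(F,(K,N))));
Naming internals by '(' encounter order: outermost '(' = _0, next = _1, ...
Query node: F
Path from root: _0 -> _1 -> _2 -> F
Depth of F: 3 (number of edges from root)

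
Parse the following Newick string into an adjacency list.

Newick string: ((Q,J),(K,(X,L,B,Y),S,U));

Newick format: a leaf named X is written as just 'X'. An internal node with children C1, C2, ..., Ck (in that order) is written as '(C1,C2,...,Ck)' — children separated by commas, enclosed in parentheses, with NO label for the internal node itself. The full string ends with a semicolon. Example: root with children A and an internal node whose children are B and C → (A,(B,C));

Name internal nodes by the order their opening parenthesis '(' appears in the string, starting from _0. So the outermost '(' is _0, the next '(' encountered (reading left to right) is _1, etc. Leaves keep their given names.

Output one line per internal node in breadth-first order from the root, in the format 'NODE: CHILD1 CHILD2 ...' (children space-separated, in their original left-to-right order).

Answer: _0: _1 _2
_1: Q J
_2: K _3 S U
_3: X L B Y

Derivation:
Input: ((Q,J),(K,(X,L,B,Y),S,U));
Scanning left-to-right, naming '(' by encounter order:
  pos 0: '(' -> open internal node _0 (depth 1)
  pos 1: '(' -> open internal node _1 (depth 2)
  pos 5: ')' -> close internal node _1 (now at depth 1)
  pos 7: '(' -> open internal node _2 (depth 2)
  pos 10: '(' -> open internal node _3 (depth 3)
  pos 18: ')' -> close internal node _3 (now at depth 2)
  pos 23: ')' -> close internal node _2 (now at depth 1)
  pos 24: ')' -> close internal node _0 (now at depth 0)
Total internal nodes: 4
BFS adjacency from root:
  _0: _1 _2
  _1: Q J
  _2: K _3 S U
  _3: X L B Y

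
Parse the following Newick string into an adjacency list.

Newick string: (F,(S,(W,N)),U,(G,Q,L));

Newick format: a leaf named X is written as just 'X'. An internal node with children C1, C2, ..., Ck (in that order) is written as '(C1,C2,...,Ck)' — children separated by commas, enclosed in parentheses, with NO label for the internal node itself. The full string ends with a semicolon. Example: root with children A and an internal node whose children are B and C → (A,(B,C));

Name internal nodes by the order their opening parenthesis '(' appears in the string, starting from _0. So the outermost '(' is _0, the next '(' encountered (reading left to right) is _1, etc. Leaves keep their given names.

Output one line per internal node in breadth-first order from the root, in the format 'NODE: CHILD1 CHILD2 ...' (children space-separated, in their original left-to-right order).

Answer: _0: F _1 U _3
_1: S _2
_3: G Q L
_2: W N

Derivation:
Input: (F,(S,(W,N)),U,(G,Q,L));
Scanning left-to-right, naming '(' by encounter order:
  pos 0: '(' -> open internal node _0 (depth 1)
  pos 3: '(' -> open internal node _1 (depth 2)
  pos 6: '(' -> open internal node _2 (depth 3)
  pos 10: ')' -> close internal node _2 (now at depth 2)
  pos 11: ')' -> close internal node _1 (now at depth 1)
  pos 15: '(' -> open internal node _3 (depth 2)
  pos 21: ')' -> close internal node _3 (now at depth 1)
  pos 22: ')' -> close internal node _0 (now at depth 0)
Total internal nodes: 4
BFS adjacency from root:
  _0: F _1 U _3
  _1: S _2
  _3: G Q L
  _2: W N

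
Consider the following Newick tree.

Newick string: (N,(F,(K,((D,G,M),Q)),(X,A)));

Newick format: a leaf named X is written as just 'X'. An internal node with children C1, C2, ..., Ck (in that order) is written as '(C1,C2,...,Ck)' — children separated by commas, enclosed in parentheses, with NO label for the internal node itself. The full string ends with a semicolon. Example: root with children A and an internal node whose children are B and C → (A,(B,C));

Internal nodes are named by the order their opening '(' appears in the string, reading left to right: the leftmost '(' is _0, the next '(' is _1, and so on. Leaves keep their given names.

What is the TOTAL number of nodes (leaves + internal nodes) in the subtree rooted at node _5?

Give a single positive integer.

Answer: 3

Derivation:
Newick: (N,(F,(K,((D,G,M),Q)),(X,A)));
Locate _5: it is the '(' at position 22 (the 6th '(' reading left to right).
Query: subtree rooted at _5
_5: subtree_size = 1 + 2
  X: subtree_size = 1 + 0
  A: subtree_size = 1 + 0
Total subtree size of _5: 3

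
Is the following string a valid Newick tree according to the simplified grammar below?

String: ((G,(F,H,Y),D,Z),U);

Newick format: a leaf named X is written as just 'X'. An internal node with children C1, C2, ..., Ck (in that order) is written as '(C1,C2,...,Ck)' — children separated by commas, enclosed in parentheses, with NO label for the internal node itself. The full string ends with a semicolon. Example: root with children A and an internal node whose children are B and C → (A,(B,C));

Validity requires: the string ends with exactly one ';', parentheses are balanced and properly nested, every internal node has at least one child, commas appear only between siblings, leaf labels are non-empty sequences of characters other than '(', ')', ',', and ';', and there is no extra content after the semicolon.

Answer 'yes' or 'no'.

Answer: yes

Derivation:
Input: ((G,(F,H,Y),D,Z),U);
Paren balance: 3 '(' vs 3 ')' OK
Ends with single ';': True
Full parse: OK
Valid: True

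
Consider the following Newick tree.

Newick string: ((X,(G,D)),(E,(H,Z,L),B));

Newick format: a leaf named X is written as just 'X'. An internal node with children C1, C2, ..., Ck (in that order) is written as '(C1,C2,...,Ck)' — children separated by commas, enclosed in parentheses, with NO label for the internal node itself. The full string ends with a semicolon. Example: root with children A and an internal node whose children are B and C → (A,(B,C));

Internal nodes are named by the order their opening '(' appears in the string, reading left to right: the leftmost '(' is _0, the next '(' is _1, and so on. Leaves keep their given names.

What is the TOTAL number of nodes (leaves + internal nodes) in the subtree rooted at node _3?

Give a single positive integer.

Newick: ((X,(G,D)),(E,(H,Z,L),B));
Locate _3: it is the '(' at position 11 (the 4th '(' reading left to right).
Query: subtree rooted at _3
_3: subtree_size = 1 + 6
  E: subtree_size = 1 + 0
  _4: subtree_size = 1 + 3
    H: subtree_size = 1 + 0
    Z: subtree_size = 1 + 0
    L: subtree_size = 1 + 0
  B: subtree_size = 1 + 0
Total subtree size of _3: 7

Answer: 7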